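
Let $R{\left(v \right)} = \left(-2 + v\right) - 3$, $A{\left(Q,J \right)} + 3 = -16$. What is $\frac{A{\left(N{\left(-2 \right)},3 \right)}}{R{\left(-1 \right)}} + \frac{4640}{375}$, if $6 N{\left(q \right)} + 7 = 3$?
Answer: $\frac{777}{50} \approx 15.54$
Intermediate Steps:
$N{\left(q \right)} = - \frac{2}{3}$ ($N{\left(q \right)} = - \frac{7}{6} + \frac{1}{6} \cdot 3 = - \frac{7}{6} + \frac{1}{2} = - \frac{2}{3}$)
$A{\left(Q,J \right)} = -19$ ($A{\left(Q,J \right)} = -3 - 16 = -19$)
$R{\left(v \right)} = -5 + v$
$\frac{A{\left(N{\left(-2 \right)},3 \right)}}{R{\left(-1 \right)}} + \frac{4640}{375} = - \frac{19}{-5 - 1} + \frac{4640}{375} = - \frac{19}{-6} + 4640 \cdot \frac{1}{375} = \left(-19\right) \left(- \frac{1}{6}\right) + \frac{928}{75} = \frac{19}{6} + \frac{928}{75} = \frac{777}{50}$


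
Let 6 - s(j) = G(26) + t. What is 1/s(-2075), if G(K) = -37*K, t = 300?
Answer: 1/668 ≈ 0.0014970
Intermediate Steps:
s(j) = 668 (s(j) = 6 - (-37*26 + 300) = 6 - (-962 + 300) = 6 - 1*(-662) = 6 + 662 = 668)
1/s(-2075) = 1/668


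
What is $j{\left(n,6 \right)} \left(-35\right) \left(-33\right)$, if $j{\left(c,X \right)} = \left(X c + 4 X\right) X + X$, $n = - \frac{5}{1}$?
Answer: $-34650$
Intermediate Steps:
$n = -5$ ($n = \left(-5\right) 1 = -5$)
$j{\left(c,X \right)} = X + X \left(4 X + X c\right)$ ($j{\left(c,X \right)} = \left(4 X + X c\right) X + X = X \left(4 X + X c\right) + X = X + X \left(4 X + X c\right)$)
$j{\left(n,6 \right)} \left(-35\right) \left(-33\right) = 6 \left(1 + 4 \cdot 6 + 6 \left(-5\right)\right) \left(-35\right) \left(-33\right) = 6 \left(1 + 24 - 30\right) \left(-35\right) \left(-33\right) = 6 \left(-5\right) \left(-35\right) \left(-33\right) = \left(-30\right) \left(-35\right) \left(-33\right) = 1050 \left(-33\right) = -34650$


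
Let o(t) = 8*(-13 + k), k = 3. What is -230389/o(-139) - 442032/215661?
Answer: 16550186523/5750960 ≈ 2877.8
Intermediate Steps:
o(t) = -80 (o(t) = 8*(-13 + 3) = 8*(-10) = -80)
-230389/o(-139) - 442032/215661 = -230389/(-80) - 442032/215661 = -230389*(-1/80) - 442032*1/215661 = 230389/80 - 147344/71887 = 16550186523/5750960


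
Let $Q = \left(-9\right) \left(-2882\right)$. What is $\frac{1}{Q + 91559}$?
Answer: $\frac{1}{117497} \approx 8.5109 \cdot 10^{-6}$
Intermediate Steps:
$Q = 25938$
$\frac{1}{Q + 91559} = \frac{1}{25938 + 91559} = \frac{1}{117497}$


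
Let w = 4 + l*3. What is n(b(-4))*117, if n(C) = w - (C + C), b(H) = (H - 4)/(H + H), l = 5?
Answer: 1989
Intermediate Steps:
w = 19 (w = 4 + 5*3 = 4 + 15 = 19)
b(H) = (-4 + H)/(2*H) (b(H) = (-4 + H)/((2*H)) = (-4 + H)*(1/(2*H)) = (-4 + H)/(2*H))
n(C) = 19 - 2*C (n(C) = 19 - (C + C) = 19 - 2*C)
n(b(-4))*117 = (19 - (-4 - 4)/(-4))*117 = (19 - (-1)*(-8)/4)*117 = (19 - 2*1)*117 = (19 - 2)*117 = 17*117 = 1989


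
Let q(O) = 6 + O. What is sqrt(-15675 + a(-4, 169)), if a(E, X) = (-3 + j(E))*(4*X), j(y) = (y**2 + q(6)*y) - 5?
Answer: I*sqrt(42715) ≈ 206.68*I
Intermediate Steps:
j(y) = -5 + y**2 + 12*y (j(y) = (y**2 + (6 + 6)*y) - 5 = (y**2 + 12*y) - 5 = -5 + y**2 + 12*y)
a(E, X) = 4*X*(-8 + E**2 + 12*E) (a(E, X) = (-3 + (-5 + E**2 + 12*E))*(4*X) = (-8 + E**2 + 12*E)*(4*X) = 4*X*(-8 + E**2 + 12*E))
sqrt(-15675 + a(-4, 169)) = sqrt(-15675 + 4*169*(-8 + (-4)**2 + 12*(-4))) = sqrt(-15675 + 4*169*(-8 + 16 - 48)) = sqrt(-15675 + 4*169*(-40)) = sqrt(-15675 - 27040) = sqrt(-42715) = I*sqrt(42715)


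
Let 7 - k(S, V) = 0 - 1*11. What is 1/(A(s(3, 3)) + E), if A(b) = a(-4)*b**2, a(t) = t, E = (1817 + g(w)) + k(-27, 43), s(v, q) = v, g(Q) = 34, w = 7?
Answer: 1/1833 ≈ 0.00054555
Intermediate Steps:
k(S, V) = 18 (k(S, V) = 7 - (0 - 1*11) = 7 - (0 - 11) = 7 - 1*(-11) = 7 + 11 = 18)
E = 1869 (E = (1817 + 34) + 18 = 1851 + 18 = 1869)
A(b) = -4*b**2
1/(A(s(3, 3)) + E) = 1/(-4*3**2 + 1869) = 1/(-4*9 + 1869) = 1/(-36 + 1869) = 1/1833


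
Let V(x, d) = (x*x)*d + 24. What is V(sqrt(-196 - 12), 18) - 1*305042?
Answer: -308762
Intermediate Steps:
V(x, d) = 24 + d*x**2 (V(x, d) = x**2*d + 24 = d*x**2 + 24 = 24 + d*x**2)
V(sqrt(-196 - 12), 18) - 1*305042 = (24 + 18*(sqrt(-196 - 12))**2) - 1*305042 = (24 + 18*(sqrt(-208))**2) - 305042 = (24 + 18*(4*I*sqrt(13))**2) - 305042 = (24 + 18*(-208)) - 305042 = (24 - 3744) - 305042 = -3720 - 305042 = -308762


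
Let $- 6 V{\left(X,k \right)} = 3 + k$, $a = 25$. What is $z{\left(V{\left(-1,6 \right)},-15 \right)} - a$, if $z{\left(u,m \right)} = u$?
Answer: $- \frac{53}{2} \approx -26.5$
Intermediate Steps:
$V{\left(X,k \right)} = - \frac{1}{2} - \frac{k}{6}$ ($V{\left(X,k \right)} = - \frac{3 + k}{6} = - \frac{1}{2} - \frac{k}{6}$)
$z{\left(V{\left(-1,6 \right)},-15 \right)} - a = \left(- \frac{1}{2} - 1\right) - 25 = - \frac{3}{2} - 25 = - \frac{53}{2}$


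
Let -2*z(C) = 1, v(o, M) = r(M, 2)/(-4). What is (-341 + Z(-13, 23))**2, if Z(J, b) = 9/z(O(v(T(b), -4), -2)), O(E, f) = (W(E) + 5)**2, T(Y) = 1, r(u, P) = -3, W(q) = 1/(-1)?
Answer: 128881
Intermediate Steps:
W(q) = -1
v(o, M) = 3/4 (v(o, M) = -3/(-4) = -3*(-1/4) = 3/4)
O(E, f) = 16 (O(E, f) = (-1 + 5)**2 = 4**2 = 16)
z(C) = -1/2 (z(C) = -1/2*1 = -1/2)
Z(J, b) = -18 (Z(J, b) = 9/(-1/2) = 9*(-2) = -18)
(-341 + Z(-13, 23))**2 = (-341 - 18)**2 = (-359)**2 = 128881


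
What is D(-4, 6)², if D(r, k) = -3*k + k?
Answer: 144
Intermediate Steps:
D(r, k) = -2*k
D(-4, 6)² = (-2*6)² = (-12)² = 144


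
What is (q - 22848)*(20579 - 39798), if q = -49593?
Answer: 1392243579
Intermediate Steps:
(q - 22848)*(20579 - 39798) = (-49593 - 22848)*(20579 - 39798) = -72441*(-19219) = 1392243579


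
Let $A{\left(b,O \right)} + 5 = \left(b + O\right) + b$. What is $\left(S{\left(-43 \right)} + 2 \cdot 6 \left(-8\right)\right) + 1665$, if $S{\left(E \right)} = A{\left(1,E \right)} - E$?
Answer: $1566$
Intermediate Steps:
$A{\left(b,O \right)} = -5 + O + 2 b$ ($A{\left(b,O \right)} = -5 + \left(\left(b + O\right) + b\right) = -5 + \left(\left(O + b\right) + b\right) = -5 + \left(O + 2 b\right) = -5 + O + 2 b$)
$S{\left(E \right)} = -3$ ($S{\left(E \right)} = \left(-5 + E + 2 \cdot 1\right) - E = \left(-5 + E + 2\right) - E = \left(-3 + E\right) - E = -3$)
$\left(S{\left(-43 \right)} + 2 \cdot 6 \left(-8\right)\right) + 1665 = \left(-3 + 2 \cdot 6 \left(-8\right)\right) + 1665 = \left(-3 + 12 \left(-8\right)\right) + 1665 = \left(-3 - 96\right) + 1665 = -99 + 1665 = 1566$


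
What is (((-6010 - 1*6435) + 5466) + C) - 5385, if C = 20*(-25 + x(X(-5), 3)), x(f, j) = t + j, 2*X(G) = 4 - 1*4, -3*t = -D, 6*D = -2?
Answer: -115256/9 ≈ -12806.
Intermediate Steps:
D = -⅓ (D = (⅙)*(-2) = -⅓ ≈ -0.33333)
t = -⅑ (t = -(-1)*(-1)/(3*3) = -⅓*⅓ = -⅑ ≈ -0.11111)
X(G) = 0 (X(G) = (4 - 1*4)/2 = (4 - 4)/2 = (½)*0 = 0)
x(f, j) = -⅑ + j
C = -3980/9 (C = 20*(-25 + (-⅑ + 3)) = 20*(-25 + 26/9) = 20*(-199/9) = -3980/9 ≈ -442.22)
(((-6010 - 1*6435) + 5466) + C) - 5385 = (((-6010 - 1*6435) + 5466) - 3980/9) - 5385 = (((-6010 - 6435) + 5466) - 3980/9) - 5385 = ((-12445 + 5466) - 3980/9) - 5385 = (-6979 - 3980/9) - 5385 = -66791/9 - 5385 = -115256/9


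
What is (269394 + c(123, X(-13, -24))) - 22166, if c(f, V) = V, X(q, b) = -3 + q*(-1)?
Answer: 247238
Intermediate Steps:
X(q, b) = -3 - q
(269394 + c(123, X(-13, -24))) - 22166 = (269394 + (-3 - 1*(-13))) - 22166 = (269394 + (-3 + 13)) - 22166 = (269394 + 10) - 22166 = 269404 - 22166 = 247238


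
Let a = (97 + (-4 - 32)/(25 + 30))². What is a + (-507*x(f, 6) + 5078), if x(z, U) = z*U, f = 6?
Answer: -11771949/3025 ≈ -3891.6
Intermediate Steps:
x(z, U) = U*z
a = 28079401/3025 (a = (97 - 36/55)² = (5299/55)² = 28079401/3025 ≈ 9282.5)
a + (-507*x(f, 6) + 5078) = 28079401/3025 + (-3042*6 + 5078) = 28079401/3025 + (-507*36 + 5078) = 28079401/3025 + (-18252 + 5078) = 28079401/3025 - 13174 = -11771949/3025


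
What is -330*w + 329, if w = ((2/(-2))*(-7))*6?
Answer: -13531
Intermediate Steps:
w = 42 (w = ((2*(-1/2))*(-7))*6 = -1*(-7)*6 = 7*6 = 42)
-330*w + 329 = -330*42 + 329 = -13860 + 329 = -13531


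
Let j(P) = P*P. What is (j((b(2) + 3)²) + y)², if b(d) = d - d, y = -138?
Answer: 3249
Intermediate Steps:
b(d) = 0
j(P) = P²
(j((b(2) + 3)²) + y)² = (((0 + 3)²)² - 138)² = ((3²)² - 138)² = (9² - 138)² = (81 - 138)² = (-57)² = 3249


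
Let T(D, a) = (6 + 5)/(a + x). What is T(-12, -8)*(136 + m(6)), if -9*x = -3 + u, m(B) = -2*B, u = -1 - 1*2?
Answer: -186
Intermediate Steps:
u = -3 (u = -1 - 2 = -3)
x = ⅔ (x = -(-3 - 3)/9 = -⅑*(-6) = ⅔ ≈ 0.66667)
T(D, a) = 11/(⅔ + a) (T(D, a) = (6 + 5)/(a + ⅔) = 11/(⅔ + a))
T(-12, -8)*(136 + m(6)) = (33/(2 + 3*(-8)))*(136 - 2*6) = (33/(2 - 24))*(136 - 12) = (33/(-22))*124 = (33*(-1/22))*124 = -3/2*124 = -186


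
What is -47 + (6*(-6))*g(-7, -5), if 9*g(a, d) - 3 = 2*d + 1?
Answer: -23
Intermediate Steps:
g(a, d) = 4/9 + 2*d/9 (g(a, d) = ⅓ + (2*d + 1)/9 = ⅓ + (1 + 2*d)/9 = ⅓ + (⅑ + 2*d/9) = 4/9 + 2*d/9)
-47 + (6*(-6))*g(-7, -5) = -47 + (6*(-6))*(4/9 + (2/9)*(-5)) = -47 - 36*(4/9 - 10/9) = -47 - 36*(-⅔) = -47 + 24 = -23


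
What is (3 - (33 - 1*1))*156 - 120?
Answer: -4644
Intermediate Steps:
(3 - (33 - 1*1))*156 - 120 = (3 - (33 - 1))*156 - 120 = (3 - 1*32)*156 - 120 = (3 - 32)*156 - 120 = -29*156 - 120 = -4524 - 120 = -4644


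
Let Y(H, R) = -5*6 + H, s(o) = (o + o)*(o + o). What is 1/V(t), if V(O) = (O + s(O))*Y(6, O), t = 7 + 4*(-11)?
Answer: -1/130536 ≈ -7.6607e-6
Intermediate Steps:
s(o) = 4*o**2 (s(o) = (2*o)*(2*o) = 4*o**2)
Y(H, R) = -30 + H
t = -37 (t = 7 - 44 = -37)
V(O) = -96*O**2 - 24*O (V(O) = (O + 4*O**2)*(-30 + 6) = (O + 4*O**2)*(-24) = -96*O**2 - 24*O)
1/V(t) = 1/(24*(-37)*(-1 - 4*(-37))) = 1/(24*(-37)*(-1 + 148)) = 1/(24*(-37)*147) = 1/(-130536) = -1/130536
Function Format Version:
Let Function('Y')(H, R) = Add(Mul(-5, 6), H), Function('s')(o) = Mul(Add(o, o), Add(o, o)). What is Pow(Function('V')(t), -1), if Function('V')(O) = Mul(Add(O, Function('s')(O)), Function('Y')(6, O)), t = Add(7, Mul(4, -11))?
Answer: Rational(-1, 130536) ≈ -7.6607e-6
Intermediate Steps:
Function('s')(o) = Mul(4, Pow(o, 2)) (Function('s')(o) = Mul(Mul(2, o), Mul(2, o)) = Mul(4, Pow(o, 2)))
Function('Y')(H, R) = Add(-30, H)
t = -37 (t = Add(7, -44) = -37)
Function('V')(O) = Add(Mul(-96, Pow(O, 2)), Mul(-24, O)) (Function('V')(O) = Mul(Add(O, Mul(4, Pow(O, 2))), Add(-30, 6)) = Mul(Add(O, Mul(4, Pow(O, 2))), -24) = Add(Mul(-96, Pow(O, 2)), Mul(-24, O)))
Pow(Function('V')(t), -1) = Pow(Mul(24, -37, Add(-1, Mul(-4, -37))), -1) = Pow(Mul(24, -37, Add(-1, 148)), -1) = Pow(Mul(24, -37, 147), -1) = Pow(-130536, -1) = Rational(-1, 130536)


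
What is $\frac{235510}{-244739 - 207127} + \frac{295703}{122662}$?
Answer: $\frac{52365002089}{27713393646} \approx 1.8895$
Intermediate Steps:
$\frac{235510}{-244739 - 207127} + \frac{295703}{122662} = \frac{235510}{-244739 - 207127} + 295703 \cdot \frac{1}{122662} = \frac{235510}{-451866} + \frac{295703}{122662} = 235510 \left(- \frac{1}{451866}\right) + \frac{295703}{122662} = - \frac{117755}{225933} + \frac{295703}{122662} = \frac{52365002089}{27713393646}$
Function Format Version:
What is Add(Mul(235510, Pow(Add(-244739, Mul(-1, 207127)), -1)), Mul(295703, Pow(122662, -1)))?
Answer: Rational(52365002089, 27713393646) ≈ 1.8895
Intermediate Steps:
Add(Mul(235510, Pow(Add(-244739, Mul(-1, 207127)), -1)), Mul(295703, Pow(122662, -1))) = Add(Mul(235510, Pow(Add(-244739, -207127), -1)), Mul(295703, Rational(1, 122662))) = Add(Mul(235510, Pow(-451866, -1)), Rational(295703, 122662)) = Add(Mul(235510, Rational(-1, 451866)), Rational(295703, 122662)) = Add(Rational(-117755, 225933), Rational(295703, 122662)) = Rational(52365002089, 27713393646)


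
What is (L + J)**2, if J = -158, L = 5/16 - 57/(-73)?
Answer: 33586793289/1364224 ≈ 24620.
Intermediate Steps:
L = 1277/1168 (L = 5*(1/16) - 57*(-1/73) = 5/16 + 57/73 = 1277/1168 ≈ 1.0933)
(L + J)**2 = (1277/1168 - 158)**2 = (-183267/1168)**2 = 33586793289/1364224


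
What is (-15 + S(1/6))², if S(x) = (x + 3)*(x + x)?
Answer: 63001/324 ≈ 194.45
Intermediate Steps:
S(x) = 2*x*(3 + x) (S(x) = (3 + x)*(2*x) = 2*x*(3 + x))
(-15 + S(1/6))² = (-15 + 2*(3 + 1/6)/6)² = (-15 + 2*(⅙)*(3 + ⅙))² = (-15 + 2*(⅙)*(19/6))² = (-15 + 19/18)² = (-251/18)² = 63001/324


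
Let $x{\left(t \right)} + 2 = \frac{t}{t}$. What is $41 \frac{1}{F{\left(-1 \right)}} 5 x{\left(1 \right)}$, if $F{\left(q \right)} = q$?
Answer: $205$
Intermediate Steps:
$x{\left(t \right)} = -1$ ($x{\left(t \right)} = -2 + \frac{t}{t} = -2 + 1 = -1$)
$41 \frac{1}{F{\left(-1 \right)}} 5 x{\left(1 \right)} = 41 \frac{1}{-1} \cdot 5 \left(-1\right) = 41 \left(\left(-1\right) 5\right) \left(-1\right) = 41 \left(-5\right) \left(-1\right) = \left(-205\right) \left(-1\right) = 205$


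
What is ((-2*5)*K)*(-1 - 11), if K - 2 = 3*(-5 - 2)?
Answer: -2280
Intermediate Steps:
K = -19 (K = 2 + 3*(-5 - 2) = 2 + 3*(-7) = 2 - 21 = -19)
((-2*5)*K)*(-1 - 11) = (-2*5*(-19))*(-1 - 11) = -10*(-19)*(-12) = 190*(-12) = -2280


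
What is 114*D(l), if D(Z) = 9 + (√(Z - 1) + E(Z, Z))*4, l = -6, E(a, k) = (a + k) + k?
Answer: -7182 + 456*I*√7 ≈ -7182.0 + 1206.5*I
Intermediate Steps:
E(a, k) = a + 2*k
D(Z) = 9 + 4*√(-1 + Z) + 12*Z (D(Z) = 9 + (√(Z - 1) + (Z + 2*Z))*4 = 9 + (√(-1 + Z) + 3*Z)*4 = 9 + (4*√(-1 + Z) + 12*Z) = 9 + 4*√(-1 + Z) + 12*Z)
114*D(l) = 114*(9 + 4*√(-1 - 6) + 12*(-6)) = 114*(9 + 4*√(-7) - 72) = 114*(9 + 4*(I*√7) - 72) = 114*(9 + 4*I*√7 - 72) = 114*(-63 + 4*I*√7) = -7182 + 456*I*√7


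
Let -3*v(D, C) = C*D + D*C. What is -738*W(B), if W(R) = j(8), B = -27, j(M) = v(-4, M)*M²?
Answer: -1007616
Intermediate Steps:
v(D, C) = -2*C*D/3 (v(D, C) = -(C*D + D*C)/3 = -(C*D + C*D)/3 = -2*C*D/3)
j(M) = 8*M³/3 (j(M) = (-⅔*M*(-4))*M² = (8*M/3)*M² = 8*M³/3)
W(R) = 4096/3 (W(R) = (8/3)*8³ = (8/3)*512 = 4096/3)
-738*W(B) = -738*4096/3 = -1007616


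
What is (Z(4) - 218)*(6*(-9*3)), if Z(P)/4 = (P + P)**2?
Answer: -6156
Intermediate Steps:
Z(P) = 16*P**2 (Z(P) = 4*(P + P)**2 = 4*(2*P)**2 = 4*(4*P**2) = 16*P**2)
(Z(4) - 218)*(6*(-9*3)) = (16*4**2 - 218)*(6*(-9*3)) = (16*16 - 218)*(6*(-27)) = (256 - 218)*(-162) = 38*(-162) = -6156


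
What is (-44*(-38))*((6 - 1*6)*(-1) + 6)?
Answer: 10032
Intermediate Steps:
(-44*(-38))*((6 - 1*6)*(-1) + 6) = 1672*((6 - 6)*(-1) + 6) = 1672*(0*(-1) + 6) = 1672*(0 + 6) = 1672*6 = 10032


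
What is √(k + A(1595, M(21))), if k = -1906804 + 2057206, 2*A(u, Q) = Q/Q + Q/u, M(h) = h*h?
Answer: 4*√23914254485/1595 ≈ 387.82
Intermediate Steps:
M(h) = h²
A(u, Q) = ½ + Q/(2*u) (A(u, Q) = (Q/Q + Q/u)/2 = (1 + Q/u)/2 = ½ + Q/(2*u))
k = 150402
√(k + A(1595, M(21))) = √(150402 + (½)*(21² + 1595)/1595) = √(150402 + (½)*(1/1595)*(441 + 1595)) = √(150402 + (½)*(1/1595)*2036) = √(150402 + 1018/1595) = √(239892208/1595) = 4*√23914254485/1595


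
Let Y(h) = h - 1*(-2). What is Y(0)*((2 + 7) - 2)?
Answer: 14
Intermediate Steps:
Y(h) = 2 + h (Y(h) = h + 2 = 2 + h)
Y(0)*((2 + 7) - 2) = (2 + 0)*((2 + 7) - 2) = 2*(9 - 2) = 2*7 = 14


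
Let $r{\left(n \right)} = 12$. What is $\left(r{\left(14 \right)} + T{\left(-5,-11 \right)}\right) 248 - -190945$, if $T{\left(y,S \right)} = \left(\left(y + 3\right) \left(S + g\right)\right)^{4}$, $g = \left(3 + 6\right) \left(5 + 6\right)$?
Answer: $237959312769$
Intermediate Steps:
$g = 99$ ($g = 9 \cdot 11 = 99$)
$T{\left(y,S \right)} = \left(3 + y\right)^{4} \left(99 + S\right)^{4}$ ($T{\left(y,S \right)} = \left(\left(y + 3\right) \left(S + 99\right)\right)^{4} = \left(\left(3 + y\right) \left(99 + S\right)\right)^{4} = \left(3 + y\right)^{4} \left(99 + S\right)^{4}$)
$\left(r{\left(14 \right)} + T{\left(-5,-11 \right)}\right) 248 - -190945 = \left(12 + \left(3 - 5\right)^{4} \left(99 - 11\right)^{4}\right) 248 - -190945 = \left(12 + \left(-2\right)^{4} \cdot 88^{4}\right) 248 + 190945 = \left(12 + 16 \cdot 59969536\right) 248 + 190945 = \left(12 + 959512576\right) 248 + 190945 = 959512588 \cdot 248 + 190945 = 237959121824 + 190945 = 237959312769$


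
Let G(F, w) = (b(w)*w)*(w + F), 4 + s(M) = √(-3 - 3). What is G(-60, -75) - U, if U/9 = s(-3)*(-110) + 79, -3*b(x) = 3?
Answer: -14796 + 990*I*√6 ≈ -14796.0 + 2425.0*I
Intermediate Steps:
b(x) = -1 (b(x) = -⅓*3 = -1)
s(M) = -4 + I*√6 (s(M) = -4 + √(-3 - 3) = -4 + √(-6) = -4 + I*√6)
G(F, w) = -w*(F + w) (G(F, w) = (-w)*(w + F) = (-w)*(F + w) = -w*(F + w))
U = 4671 - 990*I*√6 (U = 9*((-4 + I*√6)*(-110) + 79) = 9*((440 - 110*I*√6) + 79) = 9*(519 - 110*I*√6) = 4671 - 990*I*√6 ≈ 4671.0 - 2425.0*I)
G(-60, -75) - U = -1*(-75)*(-60 - 75) - (4671 - 990*I*√6) = -1*(-75)*(-135) + (-4671 + 990*I*√6) = -10125 + (-4671 + 990*I*√6) = -14796 + 990*I*√6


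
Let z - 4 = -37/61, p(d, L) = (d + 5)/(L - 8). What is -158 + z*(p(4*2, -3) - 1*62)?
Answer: -249883/671 ≈ -372.40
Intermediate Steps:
p(d, L) = (5 + d)/(-8 + L)
z = 207/61 (z = 4 - 37/61 = 207/61 ≈ 3.3934)
-158 + z*(p(4*2, -3) - 1*62) = -158 + 207*((5 + 4*2)/(-8 - 3) - 1*62)/61 = -158 + 207*((5 + 8)/(-11) - 62)/61 = -158 + 207*(-1/11*13 - 62)/61 = -158 + 207*(-13/11 - 62)/61 = -158 + (207/61)*(-695/11) = -158 - 143865/671 = -249883/671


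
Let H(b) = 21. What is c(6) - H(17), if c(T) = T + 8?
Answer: -7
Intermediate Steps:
c(T) = 8 + T
c(6) - H(17) = (8 + 6) - 1*21 = 14 - 21 = -7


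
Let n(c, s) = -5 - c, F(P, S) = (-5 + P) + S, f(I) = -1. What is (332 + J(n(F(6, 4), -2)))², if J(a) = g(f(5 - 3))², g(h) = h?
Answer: 110889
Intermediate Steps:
F(P, S) = -5 + P + S
J(a) = 1 (J(a) = (-1)² = 1)
(332 + J(n(F(6, 4), -2)))² = (332 + 1)² = 333² = 110889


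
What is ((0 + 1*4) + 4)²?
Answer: 64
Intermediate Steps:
((0 + 1*4) + 4)² = ((0 + 4) + 4)² = (4 + 4)² = 8² = 64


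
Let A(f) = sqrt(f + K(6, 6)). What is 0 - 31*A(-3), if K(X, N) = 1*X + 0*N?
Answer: -31*sqrt(3) ≈ -53.694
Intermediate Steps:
K(X, N) = X (K(X, N) = X + 0 = X)
A(f) = sqrt(6 + f) (A(f) = sqrt(f + 6) = sqrt(6 + f))
0 - 31*A(-3) = 0 - 31*sqrt(6 - 3) = 0 - 31*sqrt(3) = -31*sqrt(3)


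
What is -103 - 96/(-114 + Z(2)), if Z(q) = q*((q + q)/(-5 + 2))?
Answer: -17881/175 ≈ -102.18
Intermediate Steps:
Z(q) = -2*q**2/3 (Z(q) = q*((2*q)/(-3)) = q*((2*q)*(-1/3)) = q*(-2*q/3) = -2*q**2/3)
-103 - 96/(-114 + Z(2)) = -103 - 96/(-114 - 2/3*2**2) = -103 - 96/(-114 - 2/3*4) = -103 - 96/(-114 - 8/3) = -103 - 96/(-350/3) = -103 - 96*(-3/350) = -103 + 144/175 = -17881/175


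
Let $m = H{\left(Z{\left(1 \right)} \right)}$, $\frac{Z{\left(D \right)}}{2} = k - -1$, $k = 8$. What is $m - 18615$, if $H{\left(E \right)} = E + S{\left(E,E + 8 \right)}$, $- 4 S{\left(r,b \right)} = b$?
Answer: $- \frac{37207}{2} \approx -18604.0$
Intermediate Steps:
$S{\left(r,b \right)} = - \frac{b}{4}$
$Z{\left(D \right)} = 18$ ($Z{\left(D \right)} = 2 \left(8 - -1\right) = 2 \left(8 + 1\right) = 2 \cdot 9 = 18$)
$H{\left(E \right)} = -2 + \frac{3 E}{4}$ ($H{\left(E \right)} = E - \frac{E + 8}{4} = E - \frac{8 + E}{4} = E - \left(2 + \frac{E}{4}\right) = -2 + \frac{3 E}{4}$)
$m = \frac{23}{2}$ ($m = -2 + \frac{3}{4} \cdot 18 = -2 + \frac{27}{2} = \frac{23}{2} \approx 11.5$)
$m - 18615 = \frac{23}{2} - 18615 = - \frac{37207}{2}$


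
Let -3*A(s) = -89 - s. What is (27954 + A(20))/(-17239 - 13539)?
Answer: -83971/92334 ≈ -0.90943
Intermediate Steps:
A(s) = 89/3 + s/3 (A(s) = -(-89 - s)/3 = 89/3 + s/3)
(27954 + A(20))/(-17239 - 13539) = (27954 + (89/3 + (⅓)*20))/(-17239 - 13539) = (27954 + (89/3 + 20/3))/(-30778) = (27954 + 109/3)*(-1/30778) = (83971/3)*(-1/30778) = -83971/92334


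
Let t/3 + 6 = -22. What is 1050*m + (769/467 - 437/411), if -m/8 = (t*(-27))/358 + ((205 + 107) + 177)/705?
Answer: -95338112036980/1614765981 ≈ -59041.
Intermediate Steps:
t = -84 (t = -18 + 3*(-22) = -18 - 66 = -84)
m = -2365336/42065 (m = -8*(-84*(-27)/358 + ((205 + 107) + 177)/705) = -8*(2268*(1/358) + (312 + 177)*(1/705)) = -8*(1134/179 + 489*(1/705)) = -8*(1134/179 + 163/235) = -8*295667/42065 = -2365336/42065 ≈ -56.230)
1050*m + (769/467 - 437/411) = 1050*(-2365336/42065) + (769/467 - 437/411) = -496720560/8413 + (769*(1/467) - 437*1/411) = -496720560/8413 + (769/467 - 437/411) = -496720560/8413 + 111980/191937 = -95338112036980/1614765981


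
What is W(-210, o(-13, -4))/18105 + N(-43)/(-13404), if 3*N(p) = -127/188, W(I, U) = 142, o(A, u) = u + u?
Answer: 5050699/642587760 ≈ 0.0078599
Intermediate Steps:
o(A, u) = 2*u
N(p) = -127/564 (N(p) = (-127/188)/3 = (-127*1/188)/3 = (⅓)*(-127/188) = -127/564)
W(-210, o(-13, -4))/18105 + N(-43)/(-13404) = 142/18105 - 127/564/(-13404) = 142*(1/18105) - 127/564*(-1/13404) = 2/255 + 127/7559856 = 5050699/642587760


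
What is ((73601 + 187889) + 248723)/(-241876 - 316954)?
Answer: -510213/558830 ≈ -0.91300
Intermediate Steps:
((73601 + 187889) + 248723)/(-241876 - 316954) = (261490 + 248723)/(-558830) = 510213*(-1/558830) = -510213/558830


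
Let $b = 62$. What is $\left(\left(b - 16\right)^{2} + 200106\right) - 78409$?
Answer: $123813$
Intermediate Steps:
$\left(\left(b - 16\right)^{2} + 200106\right) - 78409 = \left(\left(62 - 16\right)^{2} + 200106\right) - 78409 = \left(46^{2} + 200106\right) - 78409 = \left(2116 + 200106\right) - 78409 = 202222 - 78409 = 123813$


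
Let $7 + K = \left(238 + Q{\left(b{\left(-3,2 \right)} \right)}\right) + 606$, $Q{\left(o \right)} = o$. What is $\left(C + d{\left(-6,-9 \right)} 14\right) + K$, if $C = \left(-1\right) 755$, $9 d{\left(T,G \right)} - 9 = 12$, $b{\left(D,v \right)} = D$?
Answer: $\frac{335}{3} \approx 111.67$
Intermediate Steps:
$d{\left(T,G \right)} = \frac{7}{3}$ ($d{\left(T,G \right)} = 1 + \frac{1}{9} \cdot 12 = 1 + \frac{4}{3} = \frac{7}{3}$)
$K = 834$ ($K = -7 + \left(\left(238 - 3\right) + 606\right) = -7 + \left(235 + 606\right) = -7 + 841 = 834$)
$C = -755$
$\left(C + d{\left(-6,-9 \right)} 14\right) + K = \left(-755 + \frac{7}{3} \cdot 14\right) + 834 = \left(-755 + \frac{98}{3}\right) + 834 = - \frac{2167}{3} + 834 = \frac{335}{3}$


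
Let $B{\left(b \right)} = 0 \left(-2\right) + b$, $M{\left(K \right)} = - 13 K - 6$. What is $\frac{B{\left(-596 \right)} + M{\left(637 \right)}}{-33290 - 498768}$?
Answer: $\frac{8883}{532058} \approx 0.016696$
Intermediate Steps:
$M{\left(K \right)} = -6 - 13 K$
$B{\left(b \right)} = b$ ($B{\left(b \right)} = 0 + b = b$)
$\frac{B{\left(-596 \right)} + M{\left(637 \right)}}{-33290 - 498768} = \frac{-596 - 8287}{-33290 - 498768} = \frac{-596 - 8287}{-532058} = \left(-596 - 8287\right) \left(- \frac{1}{532058}\right) = \left(-8883\right) \left(- \frac{1}{532058}\right) = \frac{8883}{532058}$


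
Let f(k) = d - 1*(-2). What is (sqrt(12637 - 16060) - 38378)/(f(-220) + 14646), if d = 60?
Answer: -19189/7354 + I*sqrt(3423)/14708 ≈ -2.6093 + 0.0039779*I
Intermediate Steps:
f(k) = 62 (f(k) = 60 - 1*(-2) = 60 + 2 = 62)
(sqrt(12637 - 16060) - 38378)/(f(-220) + 14646) = (sqrt(12637 - 16060) - 38378)/(62 + 14646) = (sqrt(-3423) - 38378)/14708 = (I*sqrt(3423) - 38378)*(1/14708) = (-38378 + I*sqrt(3423))*(1/14708) = -19189/7354 + I*sqrt(3423)/14708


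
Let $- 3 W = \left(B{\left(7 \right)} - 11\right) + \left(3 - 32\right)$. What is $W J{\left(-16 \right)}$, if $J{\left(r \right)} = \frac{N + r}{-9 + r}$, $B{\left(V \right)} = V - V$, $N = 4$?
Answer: $\frac{32}{5} \approx 6.4$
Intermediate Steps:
$B{\left(V \right)} = 0$
$J{\left(r \right)} = \frac{4 + r}{-9 + r}$
$W = \frac{40}{3}$ ($W = - \frac{\left(0 - 11\right) + \left(3 - 32\right)}{3} = - \frac{-11 + \left(3 - 32\right)}{3} = - \frac{-11 - 29}{3} = \left(- \frac{1}{3}\right) \left(-40\right) = \frac{40}{3} \approx 13.333$)
$W J{\left(-16 \right)} = \frac{40 \frac{4 - 16}{-9 - 16}}{3} = \frac{40 \frac{1}{-25} \left(-12\right)}{3} = \frac{40 \left(\left(- \frac{1}{25}\right) \left(-12\right)\right)}{3} = \frac{40}{3} \cdot \frac{12}{25} = \frac{32}{5}$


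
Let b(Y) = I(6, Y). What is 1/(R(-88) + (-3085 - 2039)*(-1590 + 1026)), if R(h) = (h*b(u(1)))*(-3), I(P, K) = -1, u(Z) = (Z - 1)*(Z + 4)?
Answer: 1/2889672 ≈ 3.4606e-7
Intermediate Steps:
u(Z) = (-1 + Z)*(4 + Z)
b(Y) = -1
R(h) = 3*h (R(h) = (h*(-1))*(-3) = -h*(-3) = 3*h)
1/(R(-88) + (-3085 - 2039)*(-1590 + 1026)) = 1/(3*(-88) + (-3085 - 2039)*(-1590 + 1026)) = 1/(-264 - 5124*(-564)) = 1/(-264 + 2889936) = 1/2889672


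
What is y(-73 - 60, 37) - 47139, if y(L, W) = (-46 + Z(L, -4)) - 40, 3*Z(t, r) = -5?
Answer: -141680/3 ≈ -47227.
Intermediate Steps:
Z(t, r) = -5/3 (Z(t, r) = (⅓)*(-5) = -5/3)
y(L, W) = -263/3 (y(L, W) = (-46 - 5/3) - 40 = -143/3 - 40 = -263/3)
y(-73 - 60, 37) - 47139 = -263/3 - 47139 = -141680/3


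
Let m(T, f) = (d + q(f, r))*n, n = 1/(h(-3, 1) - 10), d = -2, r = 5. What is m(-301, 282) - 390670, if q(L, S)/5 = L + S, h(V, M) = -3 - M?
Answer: -5470813/14 ≈ -3.9077e+5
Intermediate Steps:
q(L, S) = 5*L + 5*S (q(L, S) = 5*(L + S) = 5*L + 5*S)
n = -1/14 (n = 1/((-3 - 1*1) - 10) = 1/((-3 - 1) - 10) = 1/(-4 - 10) = 1/(-14) = -1/14 ≈ -0.071429)
m(T, f) = -23/14 - 5*f/14 (m(T, f) = (-2 + (5*f + 5*5))*(-1/14) = (-2 + (5*f + 25))*(-1/14) = (-2 + (25 + 5*f))*(-1/14) = (23 + 5*f)*(-1/14) = -23/14 - 5*f/14)
m(-301, 282) - 390670 = (-23/14 - 5/14*282) - 390670 = (-23/14 - 705/7) - 390670 = -1433/14 - 390670 = -5470813/14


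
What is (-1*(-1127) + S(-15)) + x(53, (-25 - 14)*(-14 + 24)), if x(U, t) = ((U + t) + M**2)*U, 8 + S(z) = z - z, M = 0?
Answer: -16742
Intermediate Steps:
S(z) = -8 (S(z) = -8 + (z - z) = -8 + 0 = -8)
x(U, t) = U*(U + t) (x(U, t) = ((U + t) + 0**2)*U = ((U + t) + 0)*U = (U + t)*U = U*(U + t))
(-1*(-1127) + S(-15)) + x(53, (-25 - 14)*(-14 + 24)) = (-1*(-1127) - 8) + 53*(53 + (-25 - 14)*(-14 + 24)) = (1127 - 8) + 53*(53 - 39*10) = 1119 + 53*(53 - 390) = 1119 + 53*(-337) = 1119 - 17861 = -16742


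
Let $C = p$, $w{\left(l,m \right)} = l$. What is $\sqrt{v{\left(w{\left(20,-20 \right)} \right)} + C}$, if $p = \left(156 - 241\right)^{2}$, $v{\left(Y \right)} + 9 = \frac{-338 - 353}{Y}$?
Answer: $\frac{\sqrt{718145}}{10} \approx 84.743$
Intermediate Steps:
$v{\left(Y \right)} = -9 - \frac{691}{Y}$ ($v{\left(Y \right)} = -9 + \frac{-338 - 353}{Y} = -9 - \frac{691}{Y}$)
$p = 7225$ ($p = \left(-85\right)^{2} = 7225$)
$C = 7225$
$\sqrt{v{\left(w{\left(20,-20 \right)} \right)} + C} = \sqrt{\left(-9 - \frac{691}{20}\right) + 7225} = \sqrt{- \frac{871}{20} + 7225} = \sqrt{\frac{143629}{20}} = \frac{\sqrt{718145}}{10}$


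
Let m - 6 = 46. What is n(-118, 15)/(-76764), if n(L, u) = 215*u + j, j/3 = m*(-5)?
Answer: -815/25588 ≈ -0.031851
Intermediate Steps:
m = 52 (m = 6 + 46 = 52)
j = -780 (j = 3*(52*(-5)) = 3*(-260) = -780)
n(L, u) = -780 + 215*u (n(L, u) = 215*u - 780 = -780 + 215*u)
n(-118, 15)/(-76764) = (-780 + 215*15)/(-76764) = (-780 + 3225)*(-1/76764) = 2445*(-1/76764) = -815/25588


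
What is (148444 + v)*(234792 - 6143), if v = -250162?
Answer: -23257718982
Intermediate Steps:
(148444 + v)*(234792 - 6143) = (148444 - 250162)*(234792 - 6143) = -101718*228649 = -23257718982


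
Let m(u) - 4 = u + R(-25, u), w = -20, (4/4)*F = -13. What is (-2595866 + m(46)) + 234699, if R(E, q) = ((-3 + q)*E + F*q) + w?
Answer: -2362810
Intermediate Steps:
F = -13
R(E, q) = -20 - 13*q + E*(-3 + q) (R(E, q) = ((-3 + q)*E - 13*q) - 20 = (E*(-3 + q) - 13*q) - 20 = (-13*q + E*(-3 + q)) - 20 = -20 - 13*q + E*(-3 + q))
m(u) = 59 - 37*u (m(u) = 4 + (u + (-20 - 13*u - 3*(-25) - 25*u)) = 4 + (u + (-20 - 13*u + 75 - 25*u)) = 4 + (u + (55 - 38*u)) = 4 + (55 - 37*u) = 59 - 37*u)
(-2595866 + m(46)) + 234699 = (-2595866 + (59 - 37*46)) + 234699 = (-2595866 + (59 - 1702)) + 234699 = (-2595866 - 1643) + 234699 = -2597509 + 234699 = -2362810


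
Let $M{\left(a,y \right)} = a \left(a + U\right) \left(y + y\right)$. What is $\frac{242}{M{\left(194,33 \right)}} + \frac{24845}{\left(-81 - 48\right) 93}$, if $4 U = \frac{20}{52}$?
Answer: $- \frac{24322633031}{11745314937} \approx -2.0708$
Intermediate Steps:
$U = \frac{5}{52}$ ($U = \frac{20 \cdot \frac{1}{52}}{4} = \frac{1}{4} \cdot \frac{5}{13} = \frac{5}{52} \approx 0.096154$)
$M{\left(a,y \right)} = 2 a y \left(\frac{5}{52} + a\right)$ ($M{\left(a,y \right)} = a \left(a + \frac{5}{52}\right) \left(y + y\right) = a \left(\frac{5}{52} + a\right) 2 y = a 2 y \left(\frac{5}{52} + a\right) = 2 a y \left(\frac{5}{52} + a\right)$)
$\frac{242}{M{\left(194,33 \right)}} + \frac{24845}{\left(-81 - 48\right) 93} = \frac{242}{\frac{1}{26} \cdot 194 \cdot 33 \left(5 + 52 \cdot 194\right)} + \frac{24845}{\left(-81 - 48\right) 93} = \frac{242}{\frac{1}{26} \cdot 194 \cdot 33 \left(5 + 10088\right)} + \frac{24845}{\left(-129\right) 93} = \frac{242}{\frac{1}{26} \cdot 194 \cdot 33 \cdot 10093} + \frac{24845}{-11997} = \frac{242}{\frac{32307693}{13}} + 24845 \left(- \frac{1}{11997}\right) = 242 \cdot \frac{13}{32307693} - \frac{24845}{11997} = \frac{286}{2937063} - \frac{24845}{11997} = - \frac{24322633031}{11745314937}$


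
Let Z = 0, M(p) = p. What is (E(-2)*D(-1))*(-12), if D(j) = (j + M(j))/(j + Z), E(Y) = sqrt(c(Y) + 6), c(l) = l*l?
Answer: -24*sqrt(10) ≈ -75.895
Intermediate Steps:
c(l) = l**2
E(Y) = sqrt(6 + Y**2) (E(Y) = sqrt(Y**2 + 6) = sqrt(6 + Y**2))
D(j) = 2 (D(j) = (j + j)/(j + 0) = (2*j)/j = 2)
(E(-2)*D(-1))*(-12) = (sqrt(6 + (-2)**2)*2)*(-12) = (sqrt(6 + 4)*2)*(-12) = (sqrt(10)*2)*(-12) = (2*sqrt(10))*(-12) = -24*sqrt(10)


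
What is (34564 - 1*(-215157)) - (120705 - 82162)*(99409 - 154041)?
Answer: 2105930897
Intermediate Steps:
(34564 - 1*(-215157)) - (120705 - 82162)*(99409 - 154041) = (34564 + 215157) - 38543*(-54632) = 249721 - 1*(-2105681176) = 249721 + 2105681176 = 2105930897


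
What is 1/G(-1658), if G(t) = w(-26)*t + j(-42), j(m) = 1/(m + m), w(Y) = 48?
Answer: -84/6685057 ≈ -1.2565e-5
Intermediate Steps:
j(m) = 1/(2*m)
G(t) = -1/84 + 48*t (G(t) = 48*t + (½)/(-42) = 48*t + (½)*(-1/42) = 48*t - 1/84 = -1/84 + 48*t)
1/G(-1658) = 1/(-1/84 + 48*(-1658)) = 1/(-1/84 - 79584) = 1/(-6685057/84) = -84/6685057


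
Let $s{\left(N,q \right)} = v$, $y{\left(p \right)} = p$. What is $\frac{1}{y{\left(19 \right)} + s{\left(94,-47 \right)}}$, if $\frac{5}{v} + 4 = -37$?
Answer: $\frac{41}{774} \approx 0.052972$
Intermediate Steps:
$v = - \frac{5}{41}$ ($v = \frac{5}{-4 - 37} = \frac{5}{-41} = 5 \left(- \frac{1}{41}\right) = - \frac{5}{41} \approx -0.12195$)
$s{\left(N,q \right)} = - \frac{5}{41}$
$\frac{1}{y{\left(19 \right)} + s{\left(94,-47 \right)}} = \frac{1}{19 - \frac{5}{41}} = \frac{1}{\frac{774}{41}} = \frac{41}{774}$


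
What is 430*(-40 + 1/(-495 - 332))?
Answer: -14224830/827 ≈ -17201.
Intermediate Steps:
430*(-40 + 1/(-495 - 332)) = 430*(-40 + 1/(-827)) = 430*(-40 - 1/827) = 430*(-33081/827) = -14224830/827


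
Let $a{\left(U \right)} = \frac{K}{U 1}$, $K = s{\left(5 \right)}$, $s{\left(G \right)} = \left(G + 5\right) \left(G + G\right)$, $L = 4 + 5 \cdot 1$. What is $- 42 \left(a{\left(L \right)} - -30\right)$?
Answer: $- \frac{5180}{3} \approx -1726.7$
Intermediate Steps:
$L = 9$ ($L = 4 + 5 = 9$)
$s{\left(G \right)} = 2 G \left(5 + G\right)$ ($s{\left(G \right)} = \left(5 + G\right) 2 G = 2 G \left(5 + G\right)$)
$K = 100$ ($K = 2 \cdot 5 \left(5 + 5\right) = 2 \cdot 5 \cdot 10 = 100$)
$a{\left(U \right)} = \frac{100}{U}$ ($a{\left(U \right)} = \frac{100}{U 1} = \frac{100}{U}$)
$- 42 \left(a{\left(L \right)} - -30\right) = - 42 \left(\frac{100}{9} - -30\right) = - 42 \left(100 \cdot \frac{1}{9} + 30\right) = - 42 \left(\frac{100}{9} + 30\right) = \left(-42\right) \frac{370}{9} = - \frac{5180}{3}$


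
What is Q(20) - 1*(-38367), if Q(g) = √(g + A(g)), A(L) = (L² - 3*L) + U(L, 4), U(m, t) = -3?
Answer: 38367 + √357 ≈ 38386.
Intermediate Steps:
A(L) = -3 + L² - 3*L (A(L) = (L² - 3*L) - 3 = -3 + L² - 3*L)
Q(g) = √(-3 + g² - 2*g) (Q(g) = √(g + (-3 + g² - 3*g)) = √(-3 + g² - 2*g))
Q(20) - 1*(-38367) = √(-3 + 20² - 2*20) - 1*(-38367) = √(-3 + 400 - 40) + 38367 = √357 + 38367 = 38367 + √357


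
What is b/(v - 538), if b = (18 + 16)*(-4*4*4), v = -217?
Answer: 2176/755 ≈ 2.8821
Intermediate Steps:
b = -2176 (b = 34*(-16*4) = 34*(-64) = -2176)
b/(v - 538) = -2176/(-217 - 538) = -2176/(-755) = -2176*(-1/755) = 2176/755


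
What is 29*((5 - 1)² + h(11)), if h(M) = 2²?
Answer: 580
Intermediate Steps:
h(M) = 4
29*((5 - 1)² + h(11)) = 29*((5 - 1)² + 4) = 29*(4² + 4) = 29*(16 + 4) = 29*20 = 580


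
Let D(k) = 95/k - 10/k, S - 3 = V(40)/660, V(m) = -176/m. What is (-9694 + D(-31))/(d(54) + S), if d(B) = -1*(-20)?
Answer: -45089850/106919 ≈ -421.72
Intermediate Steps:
S = 449/150 (S = 3 - 176/40/660 = 3 - 176*1/40*(1/660) = 3 - 22/5*1/660 = 3 - 1/150 = 449/150 ≈ 2.9933)
D(k) = 85/k
d(B) = 20
(-9694 + D(-31))/(d(54) + S) = (-9694 + 85/(-31))/(20 + 449/150) = (-9694 + 85*(-1/31))/(3449/150) = (-9694 - 85/31)*(150/3449) = -300599/31*150/3449 = -45089850/106919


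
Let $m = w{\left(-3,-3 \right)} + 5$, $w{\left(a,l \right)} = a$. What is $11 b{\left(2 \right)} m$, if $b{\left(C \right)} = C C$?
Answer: $88$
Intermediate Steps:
$b{\left(C \right)} = C^{2}$
$m = 2$ ($m = -3 + 5 = 2$)
$11 b{\left(2 \right)} m = 11 \cdot 2^{2} \cdot 2 = 11 \cdot 4 \cdot 2 = 44 \cdot 2 = 88$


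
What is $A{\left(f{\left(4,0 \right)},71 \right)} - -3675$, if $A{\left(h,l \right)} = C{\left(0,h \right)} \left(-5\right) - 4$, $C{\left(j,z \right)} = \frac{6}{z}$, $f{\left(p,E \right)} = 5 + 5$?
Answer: $3668$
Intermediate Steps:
$f{\left(p,E \right)} = 10$
$A{\left(h,l \right)} = -4 - \frac{30}{h}$ ($A{\left(h,l \right)} = \frac{6}{h} \left(-5\right) - 4 = - \frac{30}{h} - 4 = -4 - \frac{30}{h}$)
$A{\left(f{\left(4,0 \right)},71 \right)} - -3675 = \left(-4 - \frac{30}{10}\right) - -3675 = \left(-4 - 3\right) + 3675 = -7 + 3675 = 3668$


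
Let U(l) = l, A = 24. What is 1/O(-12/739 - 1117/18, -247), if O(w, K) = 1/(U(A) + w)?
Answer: -506431/13302 ≈ -38.072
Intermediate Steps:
O(w, K) = 1/(24 + w)
1/O(-12/739 - 1117/18, -247) = 1/(1/(24 + (-12/739 - 1117/18))) = 1/(1/(24 - 825679/13302)) = 1/(1/(-506431/13302)) = 1/(-13302/506431) = -506431/13302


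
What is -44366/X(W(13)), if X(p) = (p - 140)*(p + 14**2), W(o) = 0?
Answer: 3169/1960 ≈ 1.6168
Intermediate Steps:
X(p) = (-140 + p)*(196 + p) (X(p) = (-140 + p)*(p + 196) = (-140 + p)*(196 + p))
-44366/X(W(13)) = -44366/(-27440 + 0**2 + 56*0) = -44366/(-27440 + 0 + 0) = -44366/(-27440) = -44366*(-1/27440) = 3169/1960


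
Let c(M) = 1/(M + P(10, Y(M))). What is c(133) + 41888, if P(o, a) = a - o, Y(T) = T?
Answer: 10723329/256 ≈ 41888.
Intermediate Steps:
c(M) = 1/(-10 + 2*M) (c(M) = 1/(M + (M - 1*10)) = 1/(M + (M - 10)) = 1/(M + (-10 + M)) = 1/(-10 + 2*M))
c(133) + 41888 = 1/(2*(-5 + 133)) + 41888 = (½)/128 + 41888 = (½)*(1/128) + 41888 = 1/256 + 41888 = 10723329/256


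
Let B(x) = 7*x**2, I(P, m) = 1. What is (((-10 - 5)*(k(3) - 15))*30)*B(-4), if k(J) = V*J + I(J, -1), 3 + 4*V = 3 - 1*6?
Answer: 932400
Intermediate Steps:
V = -3/2 (V = -3/4 + (3 - 1*6)/4 = -3/4 + (3 - 6)/4 = -3/4 + (1/4)*(-3) = -3/4 - 3/4 = -3/2 ≈ -1.5000)
k(J) = 1 - 3*J/2 (k(J) = -3*J/2 + 1 = 1 - 3*J/2)
(((-10 - 5)*(k(3) - 15))*30)*B(-4) = (((-10 - 5)*((1 - 3/2*3) - 15))*30)*(7*(-4)**2) = (-15*((1 - 9/2) - 15)*30)*(7*16) = (-15*(-7/2 - 15)*30)*112 = (-15*(-37/2)*30)*112 = ((555/2)*30)*112 = 8325*112 = 932400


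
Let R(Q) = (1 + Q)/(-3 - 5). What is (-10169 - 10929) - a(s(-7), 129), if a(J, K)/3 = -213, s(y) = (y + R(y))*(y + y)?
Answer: -20459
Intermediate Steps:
R(Q) = -1/8 - Q/8 (R(Q) = (1 + Q)/(-8) = (1 + Q)*(-1/8) = -1/8 - Q/8)
s(y) = 2*y*(-1/8 + 7*y/8) (s(y) = (y + (-1/8 - y/8))*(y + y) = (-1/8 + 7*y/8)*(2*y) = 2*y*(-1/8 + 7*y/8))
a(J, K) = -639 (a(J, K) = 3*(-213) = -639)
(-10169 - 10929) - a(s(-7), 129) = (-10169 - 10929) - 1*(-639) = -21098 + 639 = -20459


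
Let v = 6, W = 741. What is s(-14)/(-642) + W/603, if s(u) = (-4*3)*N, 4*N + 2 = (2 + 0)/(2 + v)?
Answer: 210025/172056 ≈ 1.2207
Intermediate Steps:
N = -7/16 (N = -1/2 + ((2 + 0)/(2 + 6))/4 = -1/2 + (2/8)/4 = -1/2 + (2*(1/8))/4 = -1/2 + (1/4)*(1/4) = -1/2 + 1/16 = -7/16 ≈ -0.43750)
s(u) = 21/4 (s(u) = -4*3*(-7/16) = -12*(-7/16) = 21/4)
s(-14)/(-642) + W/603 = (21/4)/(-642) + 741/603 = (21/4)*(-1/642) + 741*(1/603) = -7/856 + 247/201 = 210025/172056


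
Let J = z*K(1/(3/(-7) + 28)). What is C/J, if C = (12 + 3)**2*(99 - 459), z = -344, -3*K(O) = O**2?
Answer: -1131438375/2107 ≈ -5.3699e+5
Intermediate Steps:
K(O) = -O**2/3
C = -81000 (C = 15**2*(-360) = 225*(-360) = -81000)
J = 16856/111747 (J = -(-344)*(1/(3/(-7) + 28))**2/3 = -(-344)*(1/(3*(-1/7) + 28))**2/3 = -(-344)*(1/(-3/7 + 28))**2/3 = -(-344)*(1/(193/7))**2/3 = -(-344)*(7/193)**2/3 = -(-344)*49/(3*37249) = -344*(-49/111747) = 16856/111747 ≈ 0.15084)
C/J = -81000/16856/111747 = -81000*111747/16856 = -1131438375/2107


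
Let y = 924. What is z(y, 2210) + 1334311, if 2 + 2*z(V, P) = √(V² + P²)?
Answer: 1334310 + √1434469 ≈ 1.3355e+6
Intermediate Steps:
z(V, P) = -1 + √(P² + V²)/2 (z(V, P) = -1 + √(V² + P²)/2 = -1 + √(P² + V²)/2)
z(y, 2210) + 1334311 = (-1 + √(2210² + 924²)/2) + 1334311 = (-1 + √(4884100 + 853776)/2) + 1334311 = (-1 + √5737876/2) + 1334311 = (-1 + (2*√1434469)/2) + 1334311 = (-1 + √1434469) + 1334311 = 1334310 + √1434469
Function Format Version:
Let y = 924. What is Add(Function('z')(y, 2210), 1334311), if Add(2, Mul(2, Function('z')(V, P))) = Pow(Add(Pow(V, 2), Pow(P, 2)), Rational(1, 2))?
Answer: Add(1334310, Pow(1434469, Rational(1, 2))) ≈ 1.3355e+6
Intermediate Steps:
Function('z')(V, P) = Add(-1, Mul(Rational(1, 2), Pow(Add(Pow(P, 2), Pow(V, 2)), Rational(1, 2)))) (Function('z')(V, P) = Add(-1, Mul(Rational(1, 2), Pow(Add(Pow(V, 2), Pow(P, 2)), Rational(1, 2)))) = Add(-1, Mul(Rational(1, 2), Pow(Add(Pow(P, 2), Pow(V, 2)), Rational(1, 2)))))
Add(Function('z')(y, 2210), 1334311) = Add(Add(-1, Mul(Rational(1, 2), Pow(Add(Pow(2210, 2), Pow(924, 2)), Rational(1, 2)))), 1334311) = Add(Add(-1, Mul(Rational(1, 2), Pow(Add(4884100, 853776), Rational(1, 2)))), 1334311) = Add(Add(-1, Mul(Rational(1, 2), Pow(5737876, Rational(1, 2)))), 1334311) = Add(Add(-1, Mul(Rational(1, 2), Mul(2, Pow(1434469, Rational(1, 2))))), 1334311) = Add(Add(-1, Pow(1434469, Rational(1, 2))), 1334311) = Add(1334310, Pow(1434469, Rational(1, 2)))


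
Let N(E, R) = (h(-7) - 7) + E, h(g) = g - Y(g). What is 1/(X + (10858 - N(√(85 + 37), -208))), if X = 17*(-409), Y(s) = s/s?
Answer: 1960/7683139 + √122/15366278 ≈ 0.00025582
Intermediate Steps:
Y(s) = 1
h(g) = -1 + g (h(g) = g - 1*1 = g - 1 = -1 + g)
N(E, R) = -15 + E (N(E, R) = ((-1 - 7) - 7) + E = (-8 - 7) + E = -15 + E)
X = -6953
1/(X + (10858 - N(√(85 + 37), -208))) = 1/(-6953 + (10858 - (-15 + √(85 + 37)))) = 1/(-6953 + (10858 - (-15 + √122))) = 1/(-6953 + (10858 + (15 - √122))) = 1/(-6953 + (10873 - √122)) = 1/(3920 - √122)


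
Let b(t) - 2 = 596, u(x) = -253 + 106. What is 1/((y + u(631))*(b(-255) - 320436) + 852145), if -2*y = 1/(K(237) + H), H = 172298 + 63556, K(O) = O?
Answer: 236091/11301282294040 ≈ 2.0891e-8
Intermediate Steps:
u(x) = -147
b(t) = 598 (b(t) = 2 + 596 = 598)
H = 235854
y = -1/472182 (y = -1/(2*(237 + 235854)) = -1/2/236091 = -1/2*1/236091 = -1/472182 ≈ -2.1178e-6)
1/((y + u(631))*(b(-255) - 320436) + 852145) = 1/((-1/472182 - 147)*(598 - 320436) + 852145) = 1/(-69410755/472182*(-319838) + 852145) = 1/(11100098528845/236091 + 852145) = 1/(11301282294040/236091) = 236091/11301282294040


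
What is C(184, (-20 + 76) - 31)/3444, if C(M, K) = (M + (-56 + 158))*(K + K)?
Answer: 3575/861 ≈ 4.1521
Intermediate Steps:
C(M, K) = 2*K*(102 + M) (C(M, K) = (M + 102)*(2*K) = (102 + M)*(2*K) = 2*K*(102 + M))
C(184, (-20 + 76) - 31)/3444 = (2*((-20 + 76) - 31)*(102 + 184))/3444 = (2*(56 - 31)*286)*(1/3444) = (2*25*286)*(1/3444) = 14300*(1/3444) = 3575/861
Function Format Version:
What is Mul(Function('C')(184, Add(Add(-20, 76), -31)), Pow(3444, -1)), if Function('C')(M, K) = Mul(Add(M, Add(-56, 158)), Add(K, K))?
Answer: Rational(3575, 861) ≈ 4.1521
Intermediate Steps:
Function('C')(M, K) = Mul(2, K, Add(102, M)) (Function('C')(M, K) = Mul(Add(M, 102), Mul(2, K)) = Mul(Add(102, M), Mul(2, K)) = Mul(2, K, Add(102, M)))
Mul(Function('C')(184, Add(Add(-20, 76), -31)), Pow(3444, -1)) = Mul(Mul(2, Add(Add(-20, 76), -31), Add(102, 184)), Pow(3444, -1)) = Mul(Mul(2, Add(56, -31), 286), Rational(1, 3444)) = Mul(Mul(2, 25, 286), Rational(1, 3444)) = Mul(14300, Rational(1, 3444)) = Rational(3575, 861)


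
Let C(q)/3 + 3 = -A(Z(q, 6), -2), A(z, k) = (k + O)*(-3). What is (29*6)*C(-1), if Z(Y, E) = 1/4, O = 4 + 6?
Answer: 10962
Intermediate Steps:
O = 10
Z(Y, E) = ¼ (Z(Y, E) = 1*(¼) = ¼)
A(z, k) = -30 - 3*k (A(z, k) = (k + 10)*(-3) = (10 + k)*(-3) = -30 - 3*k)
C(q) = 63 (C(q) = -9 + 3*(-(-30 - 3*(-2))) = -9 + 3*(-(-30 + 6)) = -9 + 3*(-1*(-24)) = -9 + 3*24 = -9 + 72 = 63)
(29*6)*C(-1) = (29*6)*63 = 174*63 = 10962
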